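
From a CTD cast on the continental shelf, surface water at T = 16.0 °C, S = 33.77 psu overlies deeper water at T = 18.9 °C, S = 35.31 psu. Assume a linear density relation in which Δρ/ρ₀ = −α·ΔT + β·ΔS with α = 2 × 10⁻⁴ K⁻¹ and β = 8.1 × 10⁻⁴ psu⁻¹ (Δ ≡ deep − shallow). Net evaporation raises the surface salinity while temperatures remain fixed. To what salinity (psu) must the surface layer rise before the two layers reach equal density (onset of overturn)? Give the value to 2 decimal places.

Neutral buoyancy requires −α(T_deep − T_surf) + β(S_deep − S_surf′) = 0.
S_surf′ = S_deep − (α/β)·ΔT = 35.31 − (2 × 10⁻⁴/8.1 × 10⁻⁴)·(+2.9) = 34.5940 psu.
Increase required: 34.5940 − 33.77 = 0.8240 psu.

34.59 psu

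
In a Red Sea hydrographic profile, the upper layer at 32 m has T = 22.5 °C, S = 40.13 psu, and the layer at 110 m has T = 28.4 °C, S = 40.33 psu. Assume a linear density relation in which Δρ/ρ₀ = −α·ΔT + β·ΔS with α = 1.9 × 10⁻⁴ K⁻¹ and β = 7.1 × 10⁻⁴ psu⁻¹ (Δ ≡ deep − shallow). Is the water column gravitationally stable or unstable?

unstable

ΔT = 28.4 − 22.5 = +5.9 K and ΔS = 40.33 − 40.13 = +0.20 psu (deep − shallow).
−αΔT = -1.121 × 10⁻³; βΔS = 1.42 × 10⁻⁴; sum Δρ/ρ₀ = -9.79 × 10⁻⁴.
Δρ/ρ₀ < 0, so Δρ < 0: deeper water is lighter → statically unstable; the column would overturn.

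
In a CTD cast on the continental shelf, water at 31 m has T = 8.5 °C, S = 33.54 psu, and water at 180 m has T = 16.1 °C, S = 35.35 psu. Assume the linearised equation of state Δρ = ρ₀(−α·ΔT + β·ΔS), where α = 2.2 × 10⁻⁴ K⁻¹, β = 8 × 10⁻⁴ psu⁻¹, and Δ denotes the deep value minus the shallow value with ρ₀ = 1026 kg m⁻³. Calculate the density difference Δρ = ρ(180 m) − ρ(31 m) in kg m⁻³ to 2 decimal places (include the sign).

ΔT = +7.6 K, ΔS = +1.81 psu (deep − shallow).
Δρ/ρ₀ = −(2.2 × 10⁻⁴)(+7.6) + (8 × 10⁻⁴)(+1.81) = -2.24 × 10⁻⁴.
Δρ = 1026 × (-2.24 × 10⁻⁴) = -0.23 kg m⁻³.
Negative Δρ: lighter below, statically unstable.

-0.23 kg m⁻³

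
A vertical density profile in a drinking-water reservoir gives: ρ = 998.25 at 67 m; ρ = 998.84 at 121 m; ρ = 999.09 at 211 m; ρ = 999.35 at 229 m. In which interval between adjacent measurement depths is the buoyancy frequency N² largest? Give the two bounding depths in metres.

Compute the density gradient over each adjacent pair:
  67–121 m: Δρ/Δz = 0.59/54 = 0.011 kg m⁻⁴
  121–211 m: Δρ/Δz = 0.25/90 = 2.8 × 10⁻³ kg m⁻⁴
  211–229 m: Δρ/Δz = 0.26/18 = 0.014 kg m⁻⁴
The largest gradient is in the 211–229 m interval — the pycnocline.

211–229 m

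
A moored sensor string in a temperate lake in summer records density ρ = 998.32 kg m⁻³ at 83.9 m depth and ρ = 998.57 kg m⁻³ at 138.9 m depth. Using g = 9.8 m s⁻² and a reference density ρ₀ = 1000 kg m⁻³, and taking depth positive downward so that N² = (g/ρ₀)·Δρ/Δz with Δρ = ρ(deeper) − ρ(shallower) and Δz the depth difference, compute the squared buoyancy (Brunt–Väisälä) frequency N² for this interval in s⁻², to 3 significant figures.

Δρ = 998.57 − 998.32 = 0.25 kg m⁻³ over Δz = 138.9 − 83.9 = 55 m.
N² = (9.8/1000) × (0.25/55) = 4.4545 × 10⁻⁵ s⁻² ≈ 4.45 × 10⁻⁵ s⁻².

4.45 × 10⁻⁵ s⁻²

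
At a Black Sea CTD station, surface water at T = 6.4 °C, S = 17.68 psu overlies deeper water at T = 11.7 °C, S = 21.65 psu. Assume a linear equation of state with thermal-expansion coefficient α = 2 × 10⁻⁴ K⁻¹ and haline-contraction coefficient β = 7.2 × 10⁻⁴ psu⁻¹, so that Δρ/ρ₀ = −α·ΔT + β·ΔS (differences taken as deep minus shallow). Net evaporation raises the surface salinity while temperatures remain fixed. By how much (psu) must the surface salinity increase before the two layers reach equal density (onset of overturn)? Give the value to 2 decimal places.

2.50 psu

Neutral buoyancy requires −α(T_deep − T_surf) + β(S_deep − S_surf′) = 0.
S_surf′ = S_deep − (α/β)·ΔT = 21.65 − (2 × 10⁻⁴/7.2 × 10⁻⁴)·(+5.3) = 20.1778 psu.
Increase required: 20.1778 − 17.68 = 2.4978 psu.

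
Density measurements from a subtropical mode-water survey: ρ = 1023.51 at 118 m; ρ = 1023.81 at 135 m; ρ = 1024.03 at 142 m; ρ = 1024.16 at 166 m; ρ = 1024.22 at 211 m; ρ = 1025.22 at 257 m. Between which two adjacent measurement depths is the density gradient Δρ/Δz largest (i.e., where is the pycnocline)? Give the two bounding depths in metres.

Compute the density gradient over each adjacent pair:
  118–135 m: Δρ/Δz = 0.30/17 = 0.018 kg m⁻⁴
  135–142 m: Δρ/Δz = 0.22/7 = 0.031 kg m⁻⁴
  142–166 m: Δρ/Δz = 0.13/24 = 5.4 × 10⁻³ kg m⁻⁴
  166–211 m: Δρ/Δz = 0.06/45 = 1.3 × 10⁻³ kg m⁻⁴
  211–257 m: Δρ/Δz = 1.00/46 = 0.022 kg m⁻⁴
The largest gradient is in the 135–142 m interval — the pycnocline.

135–142 m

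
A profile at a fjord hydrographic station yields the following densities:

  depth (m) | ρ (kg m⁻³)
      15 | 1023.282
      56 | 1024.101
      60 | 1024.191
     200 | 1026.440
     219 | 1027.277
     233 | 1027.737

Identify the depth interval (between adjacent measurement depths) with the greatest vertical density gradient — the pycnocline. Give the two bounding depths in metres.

200–219 m

Compute the density gradient over each adjacent pair:
  15–56 m: Δρ/Δz = 0.819/41 = 0.020 kg m⁻⁴
  56–60 m: Δρ/Δz = 0.090/4 = 0.022 kg m⁻⁴
  60–200 m: Δρ/Δz = 2.249/140 = 0.016 kg m⁻⁴
  200–219 m: Δρ/Δz = 0.837/19 = 0.044 kg m⁻⁴
  219–233 m: Δρ/Δz = 0.460/14 = 0.033 kg m⁻⁴
The largest gradient is in the 200–219 m interval — the pycnocline.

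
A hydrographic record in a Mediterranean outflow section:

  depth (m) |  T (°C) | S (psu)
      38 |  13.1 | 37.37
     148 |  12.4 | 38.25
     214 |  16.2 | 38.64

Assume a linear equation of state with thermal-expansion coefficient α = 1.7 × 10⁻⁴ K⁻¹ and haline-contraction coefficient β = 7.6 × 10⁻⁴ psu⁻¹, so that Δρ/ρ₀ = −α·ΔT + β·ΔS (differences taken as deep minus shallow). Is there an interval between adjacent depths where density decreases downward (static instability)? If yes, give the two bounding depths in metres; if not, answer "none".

Evaluate Δρ/ρ₀ = −αΔT + βΔS across each adjacent pair:
  38–148 m: −αΔT+βΔS = −(1.7 × 10⁻⁴)(-0.7)+(7.6 × 10⁻⁴)(+0.88) = 7.9 × 10⁻⁴ → stable
  148–214 m: −αΔT+βΔS = −(1.7 × 10⁻⁴)(+3.8)+(7.6 × 10⁻⁴)(+0.39) = -3.5 × 10⁻⁴ → UNSTABLE
The 148–214 m interval has Δρ < 0: lighter water underlies denser water.

148–214 m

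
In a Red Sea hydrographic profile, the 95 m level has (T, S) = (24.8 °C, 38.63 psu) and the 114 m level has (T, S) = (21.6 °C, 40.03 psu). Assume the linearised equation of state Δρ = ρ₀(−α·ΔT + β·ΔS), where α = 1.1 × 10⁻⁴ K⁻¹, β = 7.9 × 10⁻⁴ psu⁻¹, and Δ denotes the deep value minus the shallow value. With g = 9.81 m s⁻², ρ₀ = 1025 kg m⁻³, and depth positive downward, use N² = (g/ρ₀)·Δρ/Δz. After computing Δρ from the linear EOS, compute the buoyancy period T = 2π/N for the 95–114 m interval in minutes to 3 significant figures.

3.82 min

ΔT = -3.2 K, ΔS = +1.40 psu (deep − shallow).
Δρ/ρ₀ = −αΔT + βΔS = 3.52 × 10⁻⁴ + 1.106 × 10⁻³ = 1.458 × 10⁻³, so Δρ ≈ 1.494 kg m⁻³.
N² = (g/ρ₀)·Δρ/Δz = g·(Δρ/ρ₀)/Δz = 9.81 × 1.458 × 10⁻³ / 19 = 7.5279 × 10⁻⁴ s⁻².
N = √(7.5279 × 10⁻⁴) = 0.027437 rad s⁻¹ → T = 2π/N = 229.00 s = 3.8167 min ≈ 3.82 min.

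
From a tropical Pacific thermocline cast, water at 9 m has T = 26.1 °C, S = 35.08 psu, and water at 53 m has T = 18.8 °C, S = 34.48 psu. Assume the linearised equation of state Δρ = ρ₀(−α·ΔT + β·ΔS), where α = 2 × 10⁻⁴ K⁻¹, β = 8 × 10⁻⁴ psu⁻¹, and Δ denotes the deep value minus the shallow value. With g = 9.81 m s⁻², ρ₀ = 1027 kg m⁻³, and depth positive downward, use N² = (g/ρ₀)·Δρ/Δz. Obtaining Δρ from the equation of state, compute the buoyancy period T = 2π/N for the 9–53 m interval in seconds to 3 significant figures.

425 s

ΔT = -7.3 K, ΔS = -0.60 psu (deep − shallow).
Δρ/ρ₀ = −αΔT + βΔS = 1.46 × 10⁻³ − 4.80 × 10⁻⁴ = 9.80 × 10⁻⁴, so Δρ ≈ 1.006 kg m⁻³.
N² = (g/ρ₀)·Δρ/Δz = g·(Δρ/ρ₀)/Δz = 9.81 × 9.80 × 10⁻⁴ / 44 = 2.1850 × 10⁻⁴ s⁻².
N = √(2.1850 × 10⁻⁴) = 0.014782 rad s⁻¹ → T = 2π/N = 425.06 s ≈ 425 s.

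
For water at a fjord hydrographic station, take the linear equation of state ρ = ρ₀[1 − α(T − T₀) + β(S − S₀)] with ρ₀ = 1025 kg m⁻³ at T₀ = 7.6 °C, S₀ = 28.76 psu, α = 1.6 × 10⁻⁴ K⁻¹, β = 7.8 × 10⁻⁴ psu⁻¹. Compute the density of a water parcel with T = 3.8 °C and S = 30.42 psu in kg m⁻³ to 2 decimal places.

T − T₀ = -3.8 K, S − S₀ = +1.66 psu.
Bracket = 1 − α·(-3.8) + β·(+1.66) = 1 + (1.9028 × 10⁻³) = 1.0019028.
ρ = 1025 × 1.0019028 = 1026.95 kg m⁻³.

1026.95 kg m⁻³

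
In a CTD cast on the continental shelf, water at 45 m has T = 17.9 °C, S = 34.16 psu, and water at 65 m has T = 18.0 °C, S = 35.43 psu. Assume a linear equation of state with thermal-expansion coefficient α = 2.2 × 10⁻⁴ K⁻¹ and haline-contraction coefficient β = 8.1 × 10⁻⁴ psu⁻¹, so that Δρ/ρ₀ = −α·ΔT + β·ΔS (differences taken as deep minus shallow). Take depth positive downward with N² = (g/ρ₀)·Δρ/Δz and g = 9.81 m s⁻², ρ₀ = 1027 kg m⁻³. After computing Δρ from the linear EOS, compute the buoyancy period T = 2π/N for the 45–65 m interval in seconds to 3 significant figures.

283 s

ΔT = +0.1 K, ΔS = +1.27 psu (deep − shallow).
Δρ/ρ₀ = −αΔT + βΔS = -2.20 × 10⁻⁵ + 1.0287 × 10⁻³ = 1.0067 × 10⁻³, so Δρ ≈ 1.034 kg m⁻³.
N² = (g/ρ₀)·Δρ/Δz = g·(Δρ/ρ₀)/Δz = 9.81 × 1.0067 × 10⁻³ / 20 = 4.9379 × 10⁻⁴ s⁻².
N = √(4.9379 × 10⁻⁴) = 0.022221 rad s⁻¹ → T = 2π/N = 282.76 s ≈ 283 s.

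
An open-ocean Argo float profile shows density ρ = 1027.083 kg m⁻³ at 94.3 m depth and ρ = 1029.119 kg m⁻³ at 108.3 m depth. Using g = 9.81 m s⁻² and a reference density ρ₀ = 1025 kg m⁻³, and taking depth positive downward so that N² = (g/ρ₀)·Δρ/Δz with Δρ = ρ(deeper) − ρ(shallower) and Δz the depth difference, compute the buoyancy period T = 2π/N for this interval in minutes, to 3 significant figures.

Δρ = 1029.119 − 1027.083 = 2.036 kg m⁻³ over Δz = 108.3 − 94.3 = 14 m.
N² = (9.81/1025) × (2.036/14) = 1.3919 × 10⁻³ s⁻².
N = √(1.3919 × 10⁻³) = 0.037308 rad s⁻¹, so T = 2π/N = 168.41 s = 2.8068 min ≈ 2.81 min.

2.81 min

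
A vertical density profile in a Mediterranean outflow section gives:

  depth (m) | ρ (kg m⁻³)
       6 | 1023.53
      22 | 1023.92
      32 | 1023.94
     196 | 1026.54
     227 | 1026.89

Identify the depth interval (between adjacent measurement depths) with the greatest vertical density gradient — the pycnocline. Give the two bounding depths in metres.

Compute the density gradient over each adjacent pair:
  6–22 m: Δρ/Δz = 0.39/16 = 0.024 kg m⁻⁴
  22–32 m: Δρ/Δz = 0.02/10 = 2.0 × 10⁻³ kg m⁻⁴
  32–196 m: Δρ/Δz = 2.60/164 = 0.016 kg m⁻⁴
  196–227 m: Δρ/Δz = 0.35/31 = 0.011 kg m⁻⁴
The largest gradient is in the 6–22 m interval — the pycnocline.

6–22 m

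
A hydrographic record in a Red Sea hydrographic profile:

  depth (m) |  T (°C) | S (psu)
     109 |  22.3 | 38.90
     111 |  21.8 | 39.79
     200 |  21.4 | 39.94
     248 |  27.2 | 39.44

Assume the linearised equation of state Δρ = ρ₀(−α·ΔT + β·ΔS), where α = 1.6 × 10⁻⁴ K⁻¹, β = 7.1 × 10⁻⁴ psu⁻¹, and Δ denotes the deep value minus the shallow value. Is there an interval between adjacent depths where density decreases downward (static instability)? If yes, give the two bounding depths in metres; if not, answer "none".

Evaluate Δρ/ρ₀ = −αΔT + βΔS across each adjacent pair:
  109–111 m: −αΔT+βΔS = −(1.6 × 10⁻⁴)(-0.5)+(7.1 × 10⁻⁴)(+0.89) = 7.1 × 10⁻⁴ → stable
  111–200 m: −αΔT+βΔS = −(1.6 × 10⁻⁴)(-0.4)+(7.1 × 10⁻⁴)(+0.15) = 1.7 × 10⁻⁴ → stable
  200–248 m: −αΔT+βΔS = −(1.6 × 10⁻⁴)(+5.8)+(7.1 × 10⁻⁴)(-0.50) = -1.3 × 10⁻³ → UNSTABLE
The 200–248 m interval has Δρ < 0: lighter water underlies denser water.

200–248 m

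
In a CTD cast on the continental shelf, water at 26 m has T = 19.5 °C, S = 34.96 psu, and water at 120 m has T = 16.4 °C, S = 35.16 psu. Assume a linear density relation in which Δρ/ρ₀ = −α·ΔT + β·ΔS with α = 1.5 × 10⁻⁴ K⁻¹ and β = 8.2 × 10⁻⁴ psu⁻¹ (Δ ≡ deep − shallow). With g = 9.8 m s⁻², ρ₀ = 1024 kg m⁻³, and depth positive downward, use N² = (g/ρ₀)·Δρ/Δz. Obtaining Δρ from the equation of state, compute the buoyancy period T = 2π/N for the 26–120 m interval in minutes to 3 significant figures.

12.9 min

ΔT = -3.1 K, ΔS = +0.20 psu (deep − shallow).
Δρ/ρ₀ = −αΔT + βΔS = 4.65 × 10⁻⁴ + 1.64 × 10⁻⁴ = 6.29 × 10⁻⁴, so Δρ ≈ 0.6441 kg m⁻³.
N² = (g/ρ₀)·Δρ/Δz = g·(Δρ/ρ₀)/Δz = 9.8 × 6.29 × 10⁻⁴ / 94 = 6.5577 × 10⁻⁵ s⁻².
N = √(6.5577 × 10⁻⁵) = 8.0980 × 10⁻³ rad s⁻¹ → T = 2π/N = 775.89 s = 12.931 min ≈ 12.9 min.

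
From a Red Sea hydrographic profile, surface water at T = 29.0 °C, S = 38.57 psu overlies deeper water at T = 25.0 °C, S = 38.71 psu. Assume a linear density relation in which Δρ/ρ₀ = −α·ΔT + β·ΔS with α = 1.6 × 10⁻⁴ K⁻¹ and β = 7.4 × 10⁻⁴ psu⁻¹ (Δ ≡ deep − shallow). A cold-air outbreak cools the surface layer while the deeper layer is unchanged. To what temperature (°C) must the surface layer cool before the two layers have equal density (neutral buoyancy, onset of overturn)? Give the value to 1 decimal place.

24.4 °C

Neutral buoyancy requires Δρ = 0, i.e. −α(T_deep − T_surf′) + β(S_deep − S_surf) = 0.
T_surf′ = T_deep − (β/α)·ΔS = 25.0 − (7.4 × 10⁻⁴/1.6 × 10⁻⁴)·(+0.14) = 24.352 °C.
Cooling required: 29.0 − (24.352) = 4.648 °C.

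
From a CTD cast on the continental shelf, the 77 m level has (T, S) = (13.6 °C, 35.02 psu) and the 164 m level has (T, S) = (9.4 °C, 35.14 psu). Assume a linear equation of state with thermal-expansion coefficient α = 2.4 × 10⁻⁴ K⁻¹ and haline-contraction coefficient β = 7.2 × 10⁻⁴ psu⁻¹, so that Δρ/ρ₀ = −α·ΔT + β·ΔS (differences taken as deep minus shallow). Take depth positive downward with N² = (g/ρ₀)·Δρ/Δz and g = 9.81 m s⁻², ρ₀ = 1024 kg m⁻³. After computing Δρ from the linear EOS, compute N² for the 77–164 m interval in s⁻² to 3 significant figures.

ΔT = -4.2 K, ΔS = +0.12 psu (deep − shallow).
Δρ/ρ₀ = −αΔT + βΔS = 1.008 × 10⁻³ + 8.64 × 10⁻⁵ = 1.0944 × 10⁻³, so Δρ ≈ 1.121 kg m⁻³.
N² = (g/ρ₀)·Δρ/Δz = g·(Δρ/ρ₀)/Δz = 9.81 × 1.0944 × 10⁻³ / 87 = 1.2340 × 10⁻⁴ s⁻² ≈ 1.23 × 10⁻⁴ s⁻².

1.23 × 10⁻⁴ s⁻²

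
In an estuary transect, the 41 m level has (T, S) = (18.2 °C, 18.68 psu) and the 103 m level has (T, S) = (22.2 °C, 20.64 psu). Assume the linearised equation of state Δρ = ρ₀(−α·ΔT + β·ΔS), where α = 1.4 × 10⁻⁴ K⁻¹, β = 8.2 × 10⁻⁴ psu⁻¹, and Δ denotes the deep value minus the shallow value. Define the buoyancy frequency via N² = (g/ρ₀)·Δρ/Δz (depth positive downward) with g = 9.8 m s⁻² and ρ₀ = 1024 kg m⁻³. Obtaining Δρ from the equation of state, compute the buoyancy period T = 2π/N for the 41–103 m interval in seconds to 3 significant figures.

ΔT = +4.0 K, ΔS = +1.96 psu (deep − shallow).
Δρ/ρ₀ = −αΔT + βΔS = -5.60 × 10⁻⁴ + 1.6072 × 10⁻³ = 1.0472 × 10⁻³, so Δρ ≈ 1.072 kg m⁻³.
N² = (g/ρ₀)·Δρ/Δz = g·(Δρ/ρ₀)/Δz = 9.8 × 1.0472 × 10⁻³ / 62 = 1.6553 × 10⁻⁴ s⁻².
N = √(1.6553 × 10⁻⁴) = 0.012866 rad s⁻¹ → T = 2π/N = 488.36 s ≈ 488 s.

488 s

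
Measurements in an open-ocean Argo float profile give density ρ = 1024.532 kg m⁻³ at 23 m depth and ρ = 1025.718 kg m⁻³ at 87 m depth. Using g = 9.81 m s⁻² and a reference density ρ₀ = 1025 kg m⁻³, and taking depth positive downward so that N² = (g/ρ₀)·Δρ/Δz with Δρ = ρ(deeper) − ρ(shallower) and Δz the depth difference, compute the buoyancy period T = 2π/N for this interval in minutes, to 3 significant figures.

Δρ = 1025.718 − 1024.532 = 1.186 kg m⁻³ over Δz = 87 − 23 = 64 m.
N² = (9.81/1025) × (1.186/64) = 1.7736 × 10⁻⁴ s⁻².
N = √(1.7736 × 10⁻⁴) = 0.013318 rad s⁻¹, so T = 2π/N = 471.78 s = 7.8630 min ≈ 7.86 min.

7.86 min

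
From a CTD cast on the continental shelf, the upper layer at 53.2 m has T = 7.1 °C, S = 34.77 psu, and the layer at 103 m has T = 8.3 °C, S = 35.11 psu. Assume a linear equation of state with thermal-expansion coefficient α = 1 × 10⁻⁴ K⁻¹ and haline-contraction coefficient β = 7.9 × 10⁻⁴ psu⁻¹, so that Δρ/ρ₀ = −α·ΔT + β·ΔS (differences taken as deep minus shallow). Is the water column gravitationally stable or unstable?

stable

ΔT = 8.3 − 7.1 = +1.2 K and ΔS = 35.11 − 34.77 = +0.34 psu (deep − shallow).
−αΔT = -1.20 × 10⁻⁴; βΔS = 2.686 × 10⁻⁴; sum Δρ/ρ₀ = 1.486 × 10⁻⁴.
Δρ/ρ₀ > 0, so Δρ > 0: deeper water is denser → statically stable.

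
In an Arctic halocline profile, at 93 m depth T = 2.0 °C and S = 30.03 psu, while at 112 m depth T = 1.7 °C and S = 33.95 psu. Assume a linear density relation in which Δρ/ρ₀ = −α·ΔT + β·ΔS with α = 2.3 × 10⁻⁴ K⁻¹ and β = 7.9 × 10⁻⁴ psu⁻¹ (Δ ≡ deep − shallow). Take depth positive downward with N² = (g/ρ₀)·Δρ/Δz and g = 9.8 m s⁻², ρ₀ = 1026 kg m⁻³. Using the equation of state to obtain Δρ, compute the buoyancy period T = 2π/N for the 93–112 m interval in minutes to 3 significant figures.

ΔT = -0.3 K, ΔS = +3.92 psu (deep − shallow).
Δρ/ρ₀ = −αΔT + βΔS = 6.90 × 10⁻⁵ + 3.0968 × 10⁻³ = 3.1658 × 10⁻³, so Δρ ≈ 3.248 kg m⁻³.
N² = (g/ρ₀)·Δρ/Δz = g·(Δρ/ρ₀)/Δz = 9.8 × 3.1658 × 10⁻³ / 19 = 1.6329 × 10⁻³ s⁻².
N = √(1.6329 × 10⁻³) = 0.040409 rad s⁻¹ → T = 2π/N = 155.49 s = 2.5915 min ≈ 2.59 min.

2.59 min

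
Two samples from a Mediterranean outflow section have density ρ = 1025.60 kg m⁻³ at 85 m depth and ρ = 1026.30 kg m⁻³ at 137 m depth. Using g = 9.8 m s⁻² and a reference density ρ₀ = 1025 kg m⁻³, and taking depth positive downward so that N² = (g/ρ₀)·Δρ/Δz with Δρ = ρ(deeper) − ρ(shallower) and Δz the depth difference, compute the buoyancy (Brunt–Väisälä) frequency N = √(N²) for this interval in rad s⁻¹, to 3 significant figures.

0.0113 rad s⁻¹

Δρ = 1026.30 − 1025.60 = 0.70 kg m⁻³ over Δz = 137 − 85 = 52 m.
N² = (9.8/1025) × (0.70/52) = 1.2871 × 10⁻⁴ s⁻².
N = √(1.2871 × 10⁻⁴) = 0.011345 rad s⁻¹ ≈ 0.0113 rad s⁻¹.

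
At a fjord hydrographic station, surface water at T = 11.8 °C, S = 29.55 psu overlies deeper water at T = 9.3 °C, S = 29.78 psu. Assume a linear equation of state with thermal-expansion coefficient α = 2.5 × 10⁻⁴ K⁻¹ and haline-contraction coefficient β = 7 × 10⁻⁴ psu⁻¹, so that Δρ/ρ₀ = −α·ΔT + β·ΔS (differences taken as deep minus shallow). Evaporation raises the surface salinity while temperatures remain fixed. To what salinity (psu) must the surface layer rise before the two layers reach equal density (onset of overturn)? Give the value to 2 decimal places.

30.67 psu

Neutral buoyancy requires −α(T_deep − T_surf) + β(S_deep − S_surf′) = 0.
S_surf′ = S_deep − (α/β)·ΔT = 29.78 − (2.5 × 10⁻⁴/7 × 10⁻⁴)·(-2.5) = 30.6729 psu.
Increase required: 30.6729 − 29.55 = 1.1229 psu.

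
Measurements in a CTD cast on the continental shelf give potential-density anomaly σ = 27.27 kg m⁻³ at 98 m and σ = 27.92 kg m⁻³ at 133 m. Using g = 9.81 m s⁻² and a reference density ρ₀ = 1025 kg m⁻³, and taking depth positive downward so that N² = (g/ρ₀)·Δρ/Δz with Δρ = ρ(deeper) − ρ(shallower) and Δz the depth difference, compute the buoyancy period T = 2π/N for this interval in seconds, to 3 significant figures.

471 s

Δρ = 1027.92 − 1027.27 = 0.65 kg m⁻³ over Δz = 133 − 98 = 35 m.
N² = (9.81/1025) × (0.65/35) = 1.7774 × 10⁻⁴ s⁻².
N = √(1.7774 × 10⁻⁴) = 0.013332 rad s⁻¹, so T = 2π/N = 471.29 s ≈ 471 s.
Since Δρ > 0 the layer is stably stratified.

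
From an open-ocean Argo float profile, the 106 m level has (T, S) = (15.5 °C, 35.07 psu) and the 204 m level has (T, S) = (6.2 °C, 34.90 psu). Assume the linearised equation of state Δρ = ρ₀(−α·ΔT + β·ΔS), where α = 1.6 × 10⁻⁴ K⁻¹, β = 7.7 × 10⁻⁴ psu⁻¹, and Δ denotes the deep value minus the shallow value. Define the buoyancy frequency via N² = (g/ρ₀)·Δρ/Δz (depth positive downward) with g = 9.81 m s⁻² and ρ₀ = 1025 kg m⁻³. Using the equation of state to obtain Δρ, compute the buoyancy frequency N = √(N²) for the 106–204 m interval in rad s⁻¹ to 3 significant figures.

0.0117 rad s⁻¹

ΔT = -9.3 K, ΔS = -0.17 psu (deep − shallow).
Δρ/ρ₀ = −αΔT + βΔS = 1.488 × 10⁻³ − 1.309 × 10⁻⁴ = 1.3571 × 10⁻³, so Δρ ≈ 1.391 kg m⁻³.
N² = (g/ρ₀)·Δρ/Δz = g·(Δρ/ρ₀)/Δz = 9.81 × 1.3571 × 10⁻³ / 98 = 1.3585 × 10⁻⁴ s⁻².
N = √(1.3585 × 10⁻⁴) = 0.011655 rad s⁻¹ ≈ 0.0117 rad s⁻¹.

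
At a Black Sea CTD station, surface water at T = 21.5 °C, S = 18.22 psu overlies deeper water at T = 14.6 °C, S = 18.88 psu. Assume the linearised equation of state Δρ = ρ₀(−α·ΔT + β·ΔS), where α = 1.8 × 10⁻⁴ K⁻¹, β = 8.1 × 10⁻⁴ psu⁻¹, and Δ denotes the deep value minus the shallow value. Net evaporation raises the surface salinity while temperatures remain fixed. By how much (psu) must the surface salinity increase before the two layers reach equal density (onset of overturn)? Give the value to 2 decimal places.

Neutral buoyancy requires −α(T_deep − T_surf) + β(S_deep − S_surf′) = 0.
S_surf′ = S_deep − (α/β)·ΔT = 18.88 − (1.8 × 10⁻⁴/8.1 × 10⁻⁴)·(-6.9) = 20.4133 psu.
Increase required: 20.4133 − 18.22 = 2.1933 psu.

2.19 psu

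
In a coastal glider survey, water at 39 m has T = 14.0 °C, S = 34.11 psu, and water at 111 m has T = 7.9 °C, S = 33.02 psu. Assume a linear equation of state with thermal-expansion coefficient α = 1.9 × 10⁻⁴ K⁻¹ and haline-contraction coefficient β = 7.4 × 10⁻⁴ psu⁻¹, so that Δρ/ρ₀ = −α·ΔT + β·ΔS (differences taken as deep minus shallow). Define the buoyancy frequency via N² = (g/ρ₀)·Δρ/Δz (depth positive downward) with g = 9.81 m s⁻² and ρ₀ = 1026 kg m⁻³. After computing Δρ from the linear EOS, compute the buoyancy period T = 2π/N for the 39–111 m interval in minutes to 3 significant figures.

15.1 min

ΔT = -6.1 K, ΔS = -1.09 psu (deep − shallow).
Δρ/ρ₀ = −αΔT + βΔS = 1.159 × 10⁻³ − 8.066 × 10⁻⁴ = 3.524 × 10⁻⁴, so Δρ ≈ 0.3616 kg m⁻³.
N² = (g/ρ₀)·Δρ/Δz = g·(Δρ/ρ₀)/Δz = 9.81 × 3.524 × 10⁻⁴ / 72 = 4.8015 × 10⁻⁵ s⁻².
N = √(4.8015 × 10⁻⁵) = 6.9293 × 10⁻³ rad s⁻¹ → T = 2π/N = 906.76 s = 15.113 min ≈ 15.1 min.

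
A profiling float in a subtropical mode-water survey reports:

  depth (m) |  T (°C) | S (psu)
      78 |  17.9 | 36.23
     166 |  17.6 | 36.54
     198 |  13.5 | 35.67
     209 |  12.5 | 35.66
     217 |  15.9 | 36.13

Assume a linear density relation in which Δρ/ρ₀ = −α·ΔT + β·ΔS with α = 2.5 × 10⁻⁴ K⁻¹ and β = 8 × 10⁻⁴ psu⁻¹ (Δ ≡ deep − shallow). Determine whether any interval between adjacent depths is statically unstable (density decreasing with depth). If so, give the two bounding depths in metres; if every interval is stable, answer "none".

209–217 m

Evaluate Δρ/ρ₀ = −αΔT + βΔS across each adjacent pair:
  78–166 m: −αΔT+βΔS = −(2.5 × 10⁻⁴)(-0.3)+(8 × 10⁻⁴)(+0.31) = 3.2 × 10⁻⁴ → stable
  166–198 m: −αΔT+βΔS = −(2.5 × 10⁻⁴)(-4.1)+(8 × 10⁻⁴)(-0.87) = 3.3 × 10⁻⁴ → stable
  198–209 m: −αΔT+βΔS = −(2.5 × 10⁻⁴)(-1.0)+(8 × 10⁻⁴)(-0.01) = 2.4 × 10⁻⁴ → stable
  209–217 m: −αΔT+βΔS = −(2.5 × 10⁻⁴)(+3.4)+(8 × 10⁻⁴)(+0.47) = -4.7 × 10⁻⁴ → UNSTABLE
The 209–217 m interval has Δρ < 0: lighter water underlies denser water.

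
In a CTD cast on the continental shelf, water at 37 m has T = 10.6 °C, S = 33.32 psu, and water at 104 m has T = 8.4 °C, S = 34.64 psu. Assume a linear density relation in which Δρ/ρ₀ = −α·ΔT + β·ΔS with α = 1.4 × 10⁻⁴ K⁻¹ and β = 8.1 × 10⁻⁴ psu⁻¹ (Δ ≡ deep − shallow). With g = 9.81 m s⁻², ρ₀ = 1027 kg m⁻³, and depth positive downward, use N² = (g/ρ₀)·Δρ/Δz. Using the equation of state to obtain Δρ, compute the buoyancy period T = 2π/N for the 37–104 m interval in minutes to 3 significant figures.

ΔT = -2.2 K, ΔS = +1.32 psu (deep − shallow).
Δρ/ρ₀ = −αΔT + βΔS = 3.08 × 10⁻⁴ + 1.0692 × 10⁻³ = 1.3772 × 10⁻³, so Δρ ≈ 1.414 kg m⁻³.
N² = (g/ρ₀)·Δρ/Δz = g·(Δρ/ρ₀)/Δz = 9.81 × 1.3772 × 10⁻³ / 67 = 2.0165 × 10⁻⁴ s⁻².
N = √(2.0165 × 10⁻⁴) = 0.014200 rad s⁻¹ → T = 2π/N = 442.48 s = 7.3747 min ≈ 7.37 min.

7.37 min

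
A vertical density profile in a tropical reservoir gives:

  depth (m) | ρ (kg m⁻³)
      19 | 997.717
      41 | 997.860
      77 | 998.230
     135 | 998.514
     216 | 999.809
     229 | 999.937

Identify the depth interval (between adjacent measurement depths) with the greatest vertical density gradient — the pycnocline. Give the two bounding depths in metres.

135–216 m

Compute the density gradient over each adjacent pair:
  19–41 m: Δρ/Δz = 0.143/22 = 6.5 × 10⁻³ kg m⁻⁴
  41–77 m: Δρ/Δz = 0.370/36 = 0.010 kg m⁻⁴
  77–135 m: Δρ/Δz = 0.284/58 = 4.9 × 10⁻³ kg m⁻⁴
  135–216 m: Δρ/Δz = 1.295/81 = 0.016 kg m⁻⁴
  216–229 m: Δρ/Δz = 0.128/13 = 9.8 × 10⁻³ kg m⁻⁴
The largest gradient is in the 135–216 m interval — the pycnocline.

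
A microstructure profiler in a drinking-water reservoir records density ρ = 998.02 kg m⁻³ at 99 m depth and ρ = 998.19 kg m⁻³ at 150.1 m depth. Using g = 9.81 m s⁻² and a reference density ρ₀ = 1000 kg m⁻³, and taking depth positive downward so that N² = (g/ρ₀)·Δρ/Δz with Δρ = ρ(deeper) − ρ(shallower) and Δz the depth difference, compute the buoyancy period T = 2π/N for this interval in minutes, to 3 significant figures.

18.3 min

Δρ = 998.19 − 998.02 = 0.17 kg m⁻³ over Δz = 150.1 − 99 = 51.1 m.
N² = (9.81/1000) × (0.17/51.1) = 3.2636 × 10⁻⁵ s⁻².
N = √(3.2636 × 10⁻⁵) = 5.7128 × 10⁻³ rad s⁻¹, so T = 2π/N = 1.0998 × 10³ s = 18.330 min ≈ 18.3 min.
A positive N² confirms static stability across the interval.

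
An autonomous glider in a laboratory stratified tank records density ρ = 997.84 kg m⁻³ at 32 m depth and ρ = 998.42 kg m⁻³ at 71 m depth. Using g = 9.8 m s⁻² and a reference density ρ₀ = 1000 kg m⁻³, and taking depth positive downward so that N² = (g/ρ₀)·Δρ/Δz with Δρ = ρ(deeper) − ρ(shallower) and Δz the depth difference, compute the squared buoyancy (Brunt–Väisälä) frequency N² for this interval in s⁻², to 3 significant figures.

Δρ = 998.42 − 997.84 = 0.58 kg m⁻³ over Δz = 71 − 32 = 39 m.
N² = (9.8/1000) × (0.58/39) = 1.4574 × 10⁻⁴ s⁻² ≈ 1.46 × 10⁻⁴ s⁻².
N² > 0, so the interval is statically stable.

1.46 × 10⁻⁴ s⁻²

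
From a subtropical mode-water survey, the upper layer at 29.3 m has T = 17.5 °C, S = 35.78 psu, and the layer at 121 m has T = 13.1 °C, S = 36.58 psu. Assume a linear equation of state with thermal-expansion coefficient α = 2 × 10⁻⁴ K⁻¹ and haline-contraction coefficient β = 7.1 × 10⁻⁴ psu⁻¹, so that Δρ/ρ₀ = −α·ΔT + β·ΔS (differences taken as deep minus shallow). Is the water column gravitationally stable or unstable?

ΔT = 13.1 − 17.5 = -4.4 K and ΔS = 36.58 − 35.78 = +0.80 psu (deep − shallow).
−αΔT = 8.80 × 10⁻⁴; βΔS = 5.68 × 10⁻⁴; sum Δρ/ρ₀ = 1.448 × 10⁻³.
Δρ/ρ₀ > 0, so Δρ > 0: deeper water is denser → statically stable.

stable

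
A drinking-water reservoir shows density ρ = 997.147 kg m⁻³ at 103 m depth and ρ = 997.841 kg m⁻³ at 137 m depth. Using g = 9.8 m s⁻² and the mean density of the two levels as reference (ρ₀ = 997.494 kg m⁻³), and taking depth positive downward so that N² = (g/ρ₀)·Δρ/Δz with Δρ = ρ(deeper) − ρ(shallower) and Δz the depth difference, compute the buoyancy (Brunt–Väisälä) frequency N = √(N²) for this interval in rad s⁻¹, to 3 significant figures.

0.0142 rad s⁻¹

Δρ = 997.841 − 997.147 = 0.694 kg m⁻³ over Δz = 137 − 103 = 34 m.
N² = (9.8/997.494) × (0.694/34) = 2.0054 × 10⁻⁴ s⁻².
N = √(2.0054 × 10⁻⁴) = 0.014161 rad s⁻¹ ≈ 0.0142 rad s⁻¹.
N² > 0, so the interval is statically stable.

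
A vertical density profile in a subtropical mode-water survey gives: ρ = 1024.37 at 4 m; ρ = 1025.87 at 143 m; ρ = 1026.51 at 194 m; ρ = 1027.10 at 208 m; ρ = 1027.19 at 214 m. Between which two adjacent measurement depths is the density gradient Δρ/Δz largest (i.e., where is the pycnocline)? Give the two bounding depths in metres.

Compute the density gradient over each adjacent pair:
  4–143 m: Δρ/Δz = 1.50/139 = 0.011 kg m⁻⁴
  143–194 m: Δρ/Δz = 0.64/51 = 0.013 kg m⁻⁴
  194–208 m: Δρ/Δz = 0.59/14 = 0.042 kg m⁻⁴
  208–214 m: Δρ/Δz = 0.09/6 = 0.015 kg m⁻⁴
The largest gradient is in the 194–208 m interval — the pycnocline.

194–208 m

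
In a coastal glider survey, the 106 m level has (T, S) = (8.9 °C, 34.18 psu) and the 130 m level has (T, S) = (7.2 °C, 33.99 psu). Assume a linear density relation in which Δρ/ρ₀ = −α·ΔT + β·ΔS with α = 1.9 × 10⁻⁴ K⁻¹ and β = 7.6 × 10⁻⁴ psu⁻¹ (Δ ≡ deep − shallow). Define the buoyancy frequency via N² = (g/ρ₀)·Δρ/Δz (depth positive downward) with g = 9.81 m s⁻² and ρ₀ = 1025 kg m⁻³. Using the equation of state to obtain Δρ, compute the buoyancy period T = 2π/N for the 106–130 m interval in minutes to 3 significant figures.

ΔT = -1.7 K, ΔS = -0.19 psu (deep − shallow).
Δρ/ρ₀ = −αΔT + βΔS = 3.23 × 10⁻⁴ − 1.444 × 10⁻⁴ = 1.786 × 10⁻⁴, so Δρ ≈ 0.1831 kg m⁻³.
N² = (g/ρ₀)·Δρ/Δz = g·(Δρ/ρ₀)/Δz = 9.81 × 1.786 × 10⁻⁴ / 24 = 7.3003 × 10⁻⁵ s⁻².
N = √(7.3003 × 10⁻⁵) = 8.5442 × 10⁻³ rad s⁻¹ → T = 2π/N = 735.37 s = 12.256 min ≈ 12.3 min.

12.3 min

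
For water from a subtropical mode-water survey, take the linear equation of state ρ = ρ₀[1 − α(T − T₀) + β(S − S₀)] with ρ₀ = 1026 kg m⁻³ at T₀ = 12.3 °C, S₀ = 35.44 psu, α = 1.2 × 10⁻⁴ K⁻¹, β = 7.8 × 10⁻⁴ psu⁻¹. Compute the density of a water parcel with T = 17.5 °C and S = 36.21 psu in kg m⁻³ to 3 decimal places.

T − T₀ = +5.2 K, S − S₀ = +0.77 psu.
Bracket = 1 − α·(+5.2) + β·(+0.77) = 1 + (-2.34 × 10⁻⁵) = 0.9999766.
ρ = 1026 × 0.9999766 = 1025.976 kg m⁻³.

1025.976 kg m⁻³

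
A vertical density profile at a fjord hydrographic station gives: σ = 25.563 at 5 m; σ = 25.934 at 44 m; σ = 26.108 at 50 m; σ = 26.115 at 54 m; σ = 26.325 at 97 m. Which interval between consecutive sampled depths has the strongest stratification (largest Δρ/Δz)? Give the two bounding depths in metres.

Compute the density gradient over each adjacent pair:
  5–44 m: Δρ/Δz = 0.371/39 = 9.5 × 10⁻³ kg m⁻⁴
  44–50 m: Δρ/Δz = 0.174/6 = 0.029 kg m⁻⁴
  50–54 m: Δρ/Δz = 0.007/4 = 1.8 × 10⁻³ kg m⁻⁴
  54–97 m: Δρ/Δz = 0.210/43 = 4.9 × 10⁻³ kg m⁻⁴
The largest gradient is in the 44–50 m interval — the pycnocline.

44–50 m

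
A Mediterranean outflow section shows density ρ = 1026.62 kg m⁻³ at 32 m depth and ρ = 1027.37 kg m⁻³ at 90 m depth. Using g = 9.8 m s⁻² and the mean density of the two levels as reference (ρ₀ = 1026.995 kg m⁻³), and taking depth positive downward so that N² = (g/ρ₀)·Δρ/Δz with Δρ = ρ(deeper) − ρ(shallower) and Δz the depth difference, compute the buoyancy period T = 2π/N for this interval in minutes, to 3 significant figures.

9.43 min

Δρ = 1027.37 − 1026.62 = 0.75 kg m⁻³ over Δz = 90 − 32 = 58 m.
N² = (9.8/1026.995) × (0.75/58) = 1.2339 × 10⁻⁴ s⁻².
N = √(1.2339 × 10⁻⁴) = 0.011108 rad s⁻¹, so T = 2π/N = 565.65 s = 9.4275 min ≈ 9.43 min.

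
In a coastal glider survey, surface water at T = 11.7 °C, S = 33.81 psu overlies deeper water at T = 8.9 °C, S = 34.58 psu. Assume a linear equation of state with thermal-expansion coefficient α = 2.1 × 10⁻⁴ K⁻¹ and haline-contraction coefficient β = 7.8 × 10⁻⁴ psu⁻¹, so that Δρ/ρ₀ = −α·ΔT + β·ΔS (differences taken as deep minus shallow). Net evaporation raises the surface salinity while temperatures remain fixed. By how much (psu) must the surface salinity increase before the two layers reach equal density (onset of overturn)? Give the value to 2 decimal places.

1.52 psu

Neutral buoyancy requires −α(T_deep − T_surf) + β(S_deep − S_surf′) = 0.
S_surf′ = S_deep − (α/β)·ΔT = 34.58 − (2.1 × 10⁻⁴/7.8 × 10⁻⁴)·(-2.8) = 35.3338 psu.
Increase required: 35.3338 − 33.81 = 1.5238 psu.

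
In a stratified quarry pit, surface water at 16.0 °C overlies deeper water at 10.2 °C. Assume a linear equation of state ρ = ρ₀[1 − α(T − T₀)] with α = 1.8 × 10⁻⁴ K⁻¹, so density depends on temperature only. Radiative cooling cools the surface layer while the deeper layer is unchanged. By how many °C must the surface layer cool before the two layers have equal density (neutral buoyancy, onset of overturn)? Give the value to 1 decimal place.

With temperature the only control, equal density requires T_surf′ = T_deep.
T_surf′ = 10.2 °C.
Cooling required: 16.0 − 10.2 = 5.8 °C.

5.8 °C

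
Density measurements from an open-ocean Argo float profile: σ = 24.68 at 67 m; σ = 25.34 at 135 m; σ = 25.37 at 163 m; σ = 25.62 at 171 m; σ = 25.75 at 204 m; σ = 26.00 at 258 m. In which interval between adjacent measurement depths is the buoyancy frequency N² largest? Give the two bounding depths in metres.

163–171 m

Compute the density gradient over each adjacent pair:
  67–135 m: Δρ/Δz = 0.66/68 = 9.7 × 10⁻³ kg m⁻⁴
  135–163 m: Δρ/Δz = 0.03/28 = 1.1 × 10⁻³ kg m⁻⁴
  163–171 m: Δρ/Δz = 0.25/8 = 0.031 kg m⁻⁴
  171–204 m: Δρ/Δz = 0.13/33 = 3.9 × 10⁻³ kg m⁻⁴
  204–258 m: Δρ/Δz = 0.25/54 = 4.6 × 10⁻³ kg m⁻⁴
The largest gradient is in the 163–171 m interval — the pycnocline.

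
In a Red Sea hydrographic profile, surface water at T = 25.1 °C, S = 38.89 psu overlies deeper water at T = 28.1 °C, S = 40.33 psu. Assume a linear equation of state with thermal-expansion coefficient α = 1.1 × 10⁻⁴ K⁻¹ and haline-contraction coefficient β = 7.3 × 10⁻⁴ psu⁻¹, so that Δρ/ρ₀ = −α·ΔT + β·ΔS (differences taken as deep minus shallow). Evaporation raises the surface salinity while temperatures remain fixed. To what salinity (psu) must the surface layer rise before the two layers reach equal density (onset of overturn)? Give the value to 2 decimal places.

39.88 psu

Neutral buoyancy requires −α(T_deep − T_surf) + β(S_deep − S_surf′) = 0.
S_surf′ = S_deep − (α/β)·ΔT = 40.33 − (1.1 × 10⁻⁴/7.3 × 10⁻⁴)·(+3.0) = 39.8779 psu.
Increase required: 39.8779 − 38.89 = 0.9879 psu.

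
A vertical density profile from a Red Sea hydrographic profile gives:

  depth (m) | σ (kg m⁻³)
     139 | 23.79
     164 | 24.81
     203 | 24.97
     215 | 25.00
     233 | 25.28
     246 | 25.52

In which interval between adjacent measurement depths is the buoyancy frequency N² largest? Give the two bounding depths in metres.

Compute the density gradient over each adjacent pair:
  139–164 m: Δρ/Δz = 1.02/25 = 0.041 kg m⁻⁴
  164–203 m: Δρ/Δz = 0.16/39 = 4.1 × 10⁻³ kg m⁻⁴
  203–215 m: Δρ/Δz = 0.03/12 = 2.5 × 10⁻³ kg m⁻⁴
  215–233 m: Δρ/Δz = 0.28/18 = 0.016 kg m⁻⁴
  233–246 m: Δρ/Δz = 0.24/13 = 0.018 kg m⁻⁴
The largest gradient is in the 139–164 m interval — the pycnocline.

139–164 m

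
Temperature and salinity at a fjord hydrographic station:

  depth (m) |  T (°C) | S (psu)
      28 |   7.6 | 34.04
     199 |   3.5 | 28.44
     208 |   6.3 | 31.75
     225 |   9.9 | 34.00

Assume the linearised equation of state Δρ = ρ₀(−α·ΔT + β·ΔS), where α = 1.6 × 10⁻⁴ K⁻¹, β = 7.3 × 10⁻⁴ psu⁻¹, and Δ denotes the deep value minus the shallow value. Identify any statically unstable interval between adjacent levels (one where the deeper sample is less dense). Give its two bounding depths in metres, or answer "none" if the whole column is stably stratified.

Evaluate Δρ/ρ₀ = −αΔT + βΔS across each adjacent pair:
  28–199 m: −αΔT+βΔS = −(1.6 × 10⁻⁴)(-4.1)+(7.3 × 10⁻⁴)(-5.60) = -3.4 × 10⁻³ → UNSTABLE
  199–208 m: −αΔT+βΔS = −(1.6 × 10⁻⁴)(+2.8)+(7.3 × 10⁻⁴)(+3.31) = 2.0 × 10⁻³ → stable
  208–225 m: −αΔT+βΔS = −(1.6 × 10⁻⁴)(+3.6)+(7.3 × 10⁻⁴)(+2.25) = 1.1 × 10⁻³ → stable
The 28–199 m interval has Δρ < 0: lighter water underlies denser water.

28–199 m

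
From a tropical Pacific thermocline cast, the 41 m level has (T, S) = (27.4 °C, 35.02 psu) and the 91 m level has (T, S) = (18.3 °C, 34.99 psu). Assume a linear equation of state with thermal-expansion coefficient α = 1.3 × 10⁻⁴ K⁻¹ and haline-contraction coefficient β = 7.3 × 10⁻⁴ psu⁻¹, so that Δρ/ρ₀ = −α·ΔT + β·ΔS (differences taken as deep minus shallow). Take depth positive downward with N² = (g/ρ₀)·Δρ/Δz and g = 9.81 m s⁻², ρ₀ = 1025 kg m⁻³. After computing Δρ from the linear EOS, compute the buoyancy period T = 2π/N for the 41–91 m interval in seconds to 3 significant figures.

416 s

ΔT = -9.1 K, ΔS = -0.03 psu (deep − shallow).
Δρ/ρ₀ = −αΔT + βΔS = 1.183 × 10⁻³ − 2.19 × 10⁻⁵ = 1.1611 × 10⁻³, so Δρ ≈ 1.190 kg m⁻³.
N² = (g/ρ₀)·Δρ/Δz = g·(Δρ/ρ₀)/Δz = 9.81 × 1.1611 × 10⁻³ / 50 = 2.2781 × 10⁻⁴ s⁻².
N = √(2.2781 × 10⁻⁴) = 0.015093 rad s⁻¹ → T = 2π/N = 416.30 s ≈ 416 s.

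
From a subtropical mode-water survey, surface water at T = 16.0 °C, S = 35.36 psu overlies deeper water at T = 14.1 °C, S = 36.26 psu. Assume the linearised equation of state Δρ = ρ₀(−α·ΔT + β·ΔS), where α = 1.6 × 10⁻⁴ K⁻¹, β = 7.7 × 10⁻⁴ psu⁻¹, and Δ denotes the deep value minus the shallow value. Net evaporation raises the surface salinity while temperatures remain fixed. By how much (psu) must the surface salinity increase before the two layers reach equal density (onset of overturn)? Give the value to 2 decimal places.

1.29 psu

Neutral buoyancy requires −α(T_deep − T_surf) + β(S_deep − S_surf′) = 0.
S_surf′ = S_deep − (α/β)·ΔT = 36.26 − (1.6 × 10⁻⁴/7.7 × 10⁻⁴)·(-1.9) = 36.6548 psu.
Increase required: 36.6548 − 35.36 = 1.2948 psu.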